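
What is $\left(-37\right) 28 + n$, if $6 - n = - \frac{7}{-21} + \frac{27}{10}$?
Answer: $- \frac{30991}{30} \approx -1033.0$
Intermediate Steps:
$n = \frac{89}{30}$ ($n = 6 - \left(- \frac{7}{-21} + \frac{27}{10}\right) = 6 - \left(\left(-7\right) \left(- \frac{1}{21}\right) + 27 \cdot \frac{1}{10}\right) = 6 - \left(\frac{1}{3} + \frac{27}{10}\right) = 6 - \frac{91}{30} = \frac{89}{30} \approx 2.9667$)
$\left(-37\right) 28 + n = \left(-37\right) 28 + \frac{89}{30} = -1036 + \frac{89}{30} = - \frac{30991}{30}$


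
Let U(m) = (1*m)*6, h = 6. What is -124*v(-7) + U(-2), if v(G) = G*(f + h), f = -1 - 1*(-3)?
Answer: 6932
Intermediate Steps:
f = 2 (f = -1 + 3 = 2)
v(G) = 8*G (v(G) = G*(2 + 6) = G*8 = 8*G)
U(m) = 6*m (U(m) = m*6 = 6*m)
-124*v(-7) + U(-2) = -992*(-7) + 6*(-2) = -124*(-56) - 12 = 6944 - 12 = 6932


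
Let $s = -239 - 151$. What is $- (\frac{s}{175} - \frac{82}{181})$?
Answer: $\frac{16988}{6335} \approx 2.6816$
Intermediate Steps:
$s = -390$
$- (\frac{s}{175} - \frac{82}{181}) = - (- \frac{390}{175} - \frac{82}{181}) = - (\left(-390\right) \frac{1}{175} - \frac{82}{181}) = - (- \frac{78}{35} - \frac{82}{181}) = \left(-1\right) \left(- \frac{16988}{6335}\right) = \frac{16988}{6335}$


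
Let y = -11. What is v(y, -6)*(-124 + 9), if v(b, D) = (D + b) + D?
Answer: 2645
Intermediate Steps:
v(b, D) = b + 2*D
v(y, -6)*(-124 + 9) = (-11 + 2*(-6))*(-124 + 9) = (-11 - 12)*(-115) = -23*(-115) = 2645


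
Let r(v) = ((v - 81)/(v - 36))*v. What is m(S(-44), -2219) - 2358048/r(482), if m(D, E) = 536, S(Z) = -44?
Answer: -474045128/96641 ≈ -4905.2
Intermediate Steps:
r(v) = v*(-81 + v)/(-36 + v) (r(v) = ((-81 + v)/(-36 + v))*v = v*(-81 + v)/(-36 + v))
m(S(-44), -2219) - 2358048/r(482) = 536 - 2358048*(-36 + 482)/(482*(-81 + 482)) = 536 - 2358048/(482*401/446) = 536 - 2358048/(482*(1/446)*401) = 536 - 2358048/96641/223 = 536 - 2358048*223/96641 = 536 - 525844704/96641 = -474045128/96641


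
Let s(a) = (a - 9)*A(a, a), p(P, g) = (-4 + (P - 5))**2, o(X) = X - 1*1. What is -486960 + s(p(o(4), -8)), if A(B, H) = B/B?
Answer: -486933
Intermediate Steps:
A(B, H) = 1
o(X) = -1 + X (o(X) = X - 1 = -1 + X)
p(P, g) = (-9 + P)**2 (p(P, g) = (-4 + (-5 + P))**2 = (-9 + P)**2)
s(a) = -9 + a (s(a) = (a - 9)*1 = (-9 + a)*1 = -9 + a)
-486960 + s(p(o(4), -8)) = -486960 + (-9 + (-9 + (-1 + 4))**2) = -486960 + (-9 + (-9 + 3)**2) = -486960 + (-9 + (-6)**2) = -486960 + (-9 + 36) = -486960 + 27 = -486933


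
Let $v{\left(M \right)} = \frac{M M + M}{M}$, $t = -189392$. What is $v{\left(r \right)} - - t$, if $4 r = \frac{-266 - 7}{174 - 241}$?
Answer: $- \frac{50756515}{268} \approx -1.8939 \cdot 10^{5}$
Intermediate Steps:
$r = \frac{273}{268}$ ($r = \frac{\left(-266 - 7\right) \frac{1}{174 - 241}}{4} = \frac{\left(-273\right) \frac{1}{-67}}{4} = \frac{\left(-273\right) \left(- \frac{1}{67}\right)}{4} = \frac{1}{4} \cdot \frac{273}{67} = \frac{273}{268} \approx 1.0187$)
$v{\left(M \right)} = \frac{M + M^{2}}{M}$ ($v{\left(M \right)} = \frac{M^{2} + M}{M} = \frac{M + M^{2}}{M}$)
$v{\left(r \right)} - - t = \left(1 + \frac{273}{268}\right) - \left(-1\right) \left(-189392\right) = \frac{541}{268} - 189392 = - \frac{50756515}{268}$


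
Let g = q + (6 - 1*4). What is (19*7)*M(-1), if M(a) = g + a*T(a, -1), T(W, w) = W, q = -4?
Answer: -133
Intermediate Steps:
g = -2 (g = -4 + (6 - 1*4) = -4 + (6 - 4) = -4 + 2 = -2)
M(a) = -2 + a**2 (M(a) = -2 + a*a = -2 + a**2)
(19*7)*M(-1) = (19*7)*(-2 + (-1)**2) = 133*(-2 + 1) = 133*(-1) = -133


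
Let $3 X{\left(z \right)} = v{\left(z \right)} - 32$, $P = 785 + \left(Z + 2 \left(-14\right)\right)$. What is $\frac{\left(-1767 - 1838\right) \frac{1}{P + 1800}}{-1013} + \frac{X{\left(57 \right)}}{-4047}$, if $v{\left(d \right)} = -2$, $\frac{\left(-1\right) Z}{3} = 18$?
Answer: $\frac{129976631}{30783978999} \approx 0.0042222$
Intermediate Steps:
$Z = -54$ ($Z = \left(-3\right) 18 = -54$)
$P = 703$ ($P = 785 + \left(-54 + 2 \left(-14\right)\right) = 785 - 82 = 703$)
$X{\left(z \right)} = - \frac{34}{3}$ ($X{\left(z \right)} = \frac{-2 - 32}{3} = \frac{1}{3} \left(-34\right) = - \frac{34}{3}$)
$\frac{\left(-1767 - 1838\right) \frac{1}{P + 1800}}{-1013} + \frac{X{\left(57 \right)}}{-4047} = \frac{\left(-1767 - 1838\right) \frac{1}{703 + 1800}}{-1013} - \frac{34}{3 \left(-4047\right)} = - \frac{3605}{2503} \left(- \frac{1}{1013}\right) - - \frac{34}{12141} = \left(-3605\right) \frac{1}{2503} \left(- \frac{1}{1013}\right) + \frac{34}{12141} = \left(- \frac{3605}{2503}\right) \left(- \frac{1}{1013}\right) + \frac{34}{12141} = \frac{3605}{2535539} + \frac{34}{12141} = \frac{129976631}{30783978999}$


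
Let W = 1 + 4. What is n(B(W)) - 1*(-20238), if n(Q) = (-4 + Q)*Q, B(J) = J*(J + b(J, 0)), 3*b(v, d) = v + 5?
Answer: 196267/9 ≈ 21807.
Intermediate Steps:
W = 5
b(v, d) = 5/3 + v/3 (b(v, d) = (v + 5)/3 = (5 + v)/3 = 5/3 + v/3)
B(J) = J*(5/3 + 4*J/3) (B(J) = J*(J + (5/3 + J/3)) = J*(5/3 + 4*J/3))
n(Q) = Q*(-4 + Q)
n(B(W)) - 1*(-20238) = ((⅓)*5*(5 + 4*5))*(-4 + (⅓)*5*(5 + 4*5)) - 1*(-20238) = ((⅓)*5*(5 + 20))*(-4 + (⅓)*5*(5 + 20)) + 20238 = ((⅓)*5*25)*(-4 + (⅓)*5*25) + 20238 = 125*(-4 + 125/3)/3 + 20238 = (125/3)*(113/3) + 20238 = 14125/9 + 20238 = 196267/9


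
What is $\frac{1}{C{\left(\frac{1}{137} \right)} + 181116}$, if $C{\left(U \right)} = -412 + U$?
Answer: $\frac{137}{24756449} \approx 5.5339 \cdot 10^{-6}$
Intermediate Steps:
$\frac{1}{C{\left(\frac{1}{137} \right)} + 181116} = \frac{1}{\left(-412 + \frac{1}{137}\right) + 181116} = \frac{1}{- \frac{56443}{137} + 181116} = \frac{1}{\frac{24756449}{137}} = \frac{137}{24756449}$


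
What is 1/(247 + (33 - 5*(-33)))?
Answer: 1/445 ≈ 0.0022472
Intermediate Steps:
1/(247 + (33 - 5*(-33))) = 1/(247 + (33 + 165)) = 1/(247 + 198) = 1/445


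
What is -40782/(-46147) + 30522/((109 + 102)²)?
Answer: 3224154156/2054510587 ≈ 1.5693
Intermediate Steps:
-40782/(-46147) + 30522/((109 + 102)²) = -40782*(-1/46147) + 30522/(211²) = 40782/46147 + 30522/44521 = 3224154156/2054510587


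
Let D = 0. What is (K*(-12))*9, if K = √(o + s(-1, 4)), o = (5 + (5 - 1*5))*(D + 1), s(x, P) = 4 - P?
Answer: -108*√5 ≈ -241.50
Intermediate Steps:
o = 5 (o = (5 + (5 - 1*5))*(0 + 1) = (5 + (5 - 5))*1 = (5 + 0)*1 = 5*1 = 5)
K = √5 (K = √(5 + (4 - 1*4)) = √(5 + (4 - 4)) = √(5 + 0) = √5 ≈ 2.2361)
(K*(-12))*9 = (√5*(-12))*9 = -12*√5*9 = -108*√5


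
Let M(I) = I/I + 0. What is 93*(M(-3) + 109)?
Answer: 10230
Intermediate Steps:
M(I) = 1 (M(I) = 1 + 0 = 1)
93*(M(-3) + 109) = 93*(1 + 109) = 93*110 = 10230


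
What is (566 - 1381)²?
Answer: 664225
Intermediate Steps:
(566 - 1381)² = (-815)² = 664225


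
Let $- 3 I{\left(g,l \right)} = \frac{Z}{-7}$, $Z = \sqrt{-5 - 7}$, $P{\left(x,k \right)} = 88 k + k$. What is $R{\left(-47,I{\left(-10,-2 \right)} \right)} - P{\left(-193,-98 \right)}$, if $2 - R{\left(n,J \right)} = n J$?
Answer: $8724 + \frac{94 i \sqrt{3}}{21} \approx 8724.0 + 7.753 i$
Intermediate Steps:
$P{\left(x,k \right)} = 89 k$
$Z = 2 i \sqrt{3}$ ($Z = \sqrt{-12} = 2 i \sqrt{3} \approx 3.4641 i$)
$I{\left(g,l \right)} = \frac{2 i \sqrt{3}}{21}$ ($I{\left(g,l \right)} = - \frac{2 i \sqrt{3} \frac{1}{-7}}{3} = - \frac{2 i \sqrt{3} \left(- \frac{1}{7}\right)}{3} = - \frac{\left(- \frac{2}{7}\right) i \sqrt{3}}{3} = \frac{2 i \sqrt{3}}{21}$)
$R{\left(n,J \right)} = 2 - J n$ ($R{\left(n,J \right)} = 2 - n J = 2 - J n$)
$R{\left(-47,I{\left(-10,-2 \right)} \right)} - P{\left(-193,-98 \right)} = \left(2 - \frac{2 i \sqrt{3}}{21} \left(-47\right)\right) - 89 \left(-98\right) = \left(2 + \frac{94 i \sqrt{3}}{21}\right) - -8722 = \left(2 + \frac{94 i \sqrt{3}}{21}\right) + 8722 = 8724 + \frac{94 i \sqrt{3}}{21}$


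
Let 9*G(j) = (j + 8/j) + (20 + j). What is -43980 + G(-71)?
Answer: -9370630/213 ≈ -43994.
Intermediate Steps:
G(j) = 20/9 + 2*j/9 + 8/(9*j) (G(j) = ((j + 8/j) + (20 + j))/9 = (20 + 2*j + 8/j)/9 = 20/9 + 2*j/9 + 8/(9*j))
-43980 + G(-71) = -43980 + (2/9)*(4 - 71*(10 - 71))/(-71) = -43980 + (2/9)*(-1/71)*(4 - 71*(-61)) = -43980 + (2/9)*(-1/71)*(4 + 4331) = -43980 + (2/9)*(-1/71)*4335 = -43980 - 2890/213 = -9370630/213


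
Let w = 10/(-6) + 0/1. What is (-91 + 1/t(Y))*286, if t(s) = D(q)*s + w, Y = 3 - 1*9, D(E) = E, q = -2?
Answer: -805948/31 ≈ -25998.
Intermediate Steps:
w = -5/3 (w = 10*(-⅙) + 0*1 = -5/3 + 0 = -5/3 ≈ -1.6667)
Y = -6 (Y = 3 - 9 = -6)
t(s) = -5/3 - 2*s (t(s) = -2*s - 5/3 = -5/3 - 2*s)
(-91 + 1/t(Y))*286 = (-91 + 1/(-5/3 - 2*(-6)))*286 = (-91 + 1/(-5/3 + 12))*286 = (-91 + 1/(31/3))*286 = (-91 + 3/31)*286 = -2818/31*286 = -805948/31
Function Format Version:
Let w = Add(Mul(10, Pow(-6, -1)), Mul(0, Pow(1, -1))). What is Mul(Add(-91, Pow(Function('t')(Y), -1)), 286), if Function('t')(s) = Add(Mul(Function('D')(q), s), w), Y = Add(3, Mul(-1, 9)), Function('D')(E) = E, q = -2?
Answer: Rational(-805948, 31) ≈ -25998.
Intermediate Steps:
w = Rational(-5, 3) (w = Add(Mul(10, Rational(-1, 6)), Mul(0, 1)) = Add(Rational(-5, 3), 0) = Rational(-5, 3) ≈ -1.6667)
Y = -6 (Y = Add(3, -9) = -6)
Function('t')(s) = Add(Rational(-5, 3), Mul(-2, s)) (Function('t')(s) = Add(Mul(-2, s), Rational(-5, 3)) = Add(Rational(-5, 3), Mul(-2, s)))
Mul(Add(-91, Pow(Function('t')(Y), -1)), 286) = Mul(Add(-91, Pow(Add(Rational(-5, 3), Mul(-2, -6)), -1)), 286) = Mul(Add(-91, Pow(Add(Rational(-5, 3), 12), -1)), 286) = Mul(Add(-91, Pow(Rational(31, 3), -1)), 286) = Mul(Add(-91, Rational(3, 31)), 286) = Mul(Rational(-2818, 31), 286) = Rational(-805948, 31)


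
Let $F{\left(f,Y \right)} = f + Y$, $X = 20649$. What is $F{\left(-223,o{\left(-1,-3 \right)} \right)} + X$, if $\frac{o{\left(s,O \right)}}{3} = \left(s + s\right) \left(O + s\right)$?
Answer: $20450$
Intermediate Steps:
$o{\left(s,O \right)} = 6 s \left(O + s\right)$ ($o{\left(s,O \right)} = 3 \left(s + s\right) \left(O + s\right) = 3 \cdot 2 s \left(O + s\right) = 6 s \left(O + s\right)$)
$F{\left(f,Y \right)} = Y + f$
$F{\left(-223,o{\left(-1,-3 \right)} \right)} + X = \left(6 \left(-1\right) \left(-3 - 1\right) - 223\right) + 20649 = \left(6 \left(-1\right) \left(-4\right) - 223\right) + 20649 = \left(24 - 223\right) + 20649 = -199 + 20649 = 20450$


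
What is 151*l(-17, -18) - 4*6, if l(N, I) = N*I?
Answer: 46182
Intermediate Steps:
l(N, I) = I*N
151*l(-17, -18) - 4*6 = 151*(-18*(-17)) - 4*6 = 151*306 - 24 = 46206 - 24 = 46182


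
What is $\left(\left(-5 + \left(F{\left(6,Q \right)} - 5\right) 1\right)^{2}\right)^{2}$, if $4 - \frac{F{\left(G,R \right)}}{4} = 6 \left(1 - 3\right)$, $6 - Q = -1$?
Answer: $8503056$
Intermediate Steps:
$Q = 7$ ($Q = 6 - -1 = 6 + 1 = 7$)
$F{\left(G,R \right)} = 64$ ($F{\left(G,R \right)} = 16 - 4 \cdot 6 \left(1 - 3\right) = 16 - 4 \cdot 6 \left(-2\right) = 16 - -48 = 16 + 48 = 64$)
$\left(\left(-5 + \left(F{\left(6,Q \right)} - 5\right) 1\right)^{2}\right)^{2} = \left(\left(-5 + \left(64 - 5\right) 1\right)^{2}\right)^{2} = \left(\left(-5 + 59 \cdot 1\right)^{2}\right)^{2} = \left(\left(-5 + 59\right)^{2}\right)^{2} = \left(54^{2}\right)^{2} = 2916^{2} = 8503056$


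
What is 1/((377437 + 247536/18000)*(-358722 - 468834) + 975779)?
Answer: -125/39045082342889 ≈ -3.2014e-12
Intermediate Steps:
1/((377437 + 247536/18000)*(-358722 - 468834) + 975779) = 1/((377437 + 247536*(1/18000))*(-827556) + 975779) = 1/((377437 + 1719/125)*(-827556) + 975779) = 1/((47181344/125)*(-827556) + 975779) = 1/(-39045204315264/125 + 975779) = 1/(-39045082342889/125) = -125/39045082342889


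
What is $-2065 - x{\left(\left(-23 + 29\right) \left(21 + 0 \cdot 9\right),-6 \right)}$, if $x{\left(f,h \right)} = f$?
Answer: $-2191$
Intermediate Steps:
$-2065 - x{\left(\left(-23 + 29\right) \left(21 + 0 \cdot 9\right),-6 \right)} = -2065 - \left(-23 + 29\right) \left(21 + 0 \cdot 9\right) = -2065 - 6 \left(21 + 0\right) = -2065 - 6 \cdot 21 = -2065 - 126 = -2191$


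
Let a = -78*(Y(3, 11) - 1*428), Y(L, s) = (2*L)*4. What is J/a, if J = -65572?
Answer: -1261/606 ≈ -2.0809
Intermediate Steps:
Y(L, s) = 8*L
a = 31512 (a = -78*(8*3 - 1*428) = -78*(24 - 428) = -78*(-404) = 31512)
J/a = -65572/31512 = -65572*1/31512 = -1261/606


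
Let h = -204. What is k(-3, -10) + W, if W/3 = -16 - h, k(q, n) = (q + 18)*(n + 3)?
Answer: 459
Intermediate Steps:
k(q, n) = (3 + n)*(18 + q) (k(q, n) = (18 + q)*(3 + n) = (3 + n)*(18 + q))
W = 564 (W = 3*(-16 - 1*(-204)) = 3*(-16 + 204) = 3*188 = 564)
k(-3, -10) + W = (54 + 3*(-3) + 18*(-10) - 10*(-3)) + 564 = (54 - 9 - 180 + 30) + 564 = -105 + 564 = 459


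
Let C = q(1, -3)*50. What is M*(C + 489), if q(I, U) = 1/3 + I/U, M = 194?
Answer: 94866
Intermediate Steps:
q(I, U) = 1/3 + I/U (q(I, U) = 1*(1/3) + I/U = 1/3 + I/U)
C = 0 (C = ((1 + (1/3)*(-3))/(-3))*50 = -(1 - 1)/3*50 = -1/3*0*50 = 0*50 = 0)
M*(C + 489) = 194*(0 + 489) = 194*489 = 94866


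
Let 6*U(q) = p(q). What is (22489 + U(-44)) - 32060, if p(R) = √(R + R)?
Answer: -9571 + I*√22/3 ≈ -9571.0 + 1.5635*I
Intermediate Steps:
p(R) = √2*√R (p(R) = √(2*R) = √2*√R)
U(q) = √2*√q/6 (U(q) = (√2*√q)/6 = √2*√q/6)
(22489 + U(-44)) - 32060 = (22489 + √2*√(-44)/6) - 32060 = (22489 + √2*(2*I*√11)/6) - 32060 = (22489 + I*√22/3) - 32060 = -9571 + I*√22/3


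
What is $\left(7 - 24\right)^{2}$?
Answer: $289$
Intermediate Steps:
$\left(7 - 24\right)^{2} = \left(-17\right)^{2} = 289$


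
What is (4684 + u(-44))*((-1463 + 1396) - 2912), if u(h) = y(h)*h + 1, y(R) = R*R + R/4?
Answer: 238364685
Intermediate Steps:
y(R) = R² + R/4 (y(R) = R² + R*(¼) = R² + R/4)
u(h) = 1 + h²*(¼ + h) (u(h) = (h*(¼ + h))*h + 1 = h²*(¼ + h) + 1 = 1 + h²*(¼ + h))
(4684 + u(-44))*((-1463 + 1396) - 2912) = (4684 + (1 + (-44)³ + (¼)*(-44)²))*((-1463 + 1396) - 2912) = (4684 + (1 - 85184 + (¼)*1936))*(-67 - 2912) = (4684 + (1 - 85184 + 484))*(-2979) = (4684 - 84699)*(-2979) = -80015*(-2979) = 238364685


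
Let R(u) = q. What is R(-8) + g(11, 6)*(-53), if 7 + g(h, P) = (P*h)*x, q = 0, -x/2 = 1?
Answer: 7367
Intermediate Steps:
x = -2 (x = -2*1 = -2)
R(u) = 0
g(h, P) = -7 - 2*P*h (g(h, P) = -7 + (P*h)*(-2) = -7 - 2*P*h)
R(-8) + g(11, 6)*(-53) = 0 + (-7 - 2*6*11)*(-53) = 0 + (-7 - 132)*(-53) = 0 - 139*(-53) = 0 + 7367 = 7367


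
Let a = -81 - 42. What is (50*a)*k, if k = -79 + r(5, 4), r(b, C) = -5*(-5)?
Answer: 332100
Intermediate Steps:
r(b, C) = 25
k = -54 (k = -79 + 25 = -54)
a = -123
(50*a)*k = (50*(-123))*(-54) = -6150*(-54) = 332100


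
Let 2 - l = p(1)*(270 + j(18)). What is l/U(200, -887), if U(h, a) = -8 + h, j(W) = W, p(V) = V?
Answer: -143/96 ≈ -1.4896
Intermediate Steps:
l = -286 (l = 2 - (270 + 18) = 2 - 288 = -286)
l/U(200, -887) = -286/(-8 + 200) = -286/192 = -286*1/192 = -143/96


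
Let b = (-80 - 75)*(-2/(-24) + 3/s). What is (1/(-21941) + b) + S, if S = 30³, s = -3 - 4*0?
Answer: 7146293393/263292 ≈ 27142.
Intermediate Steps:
s = -3 (s = -3 + 0 = -3)
b = 1705/12 (b = (-80 - 75)*(-2/(-24) + 3/(-3)) = -155*(-2*(-1/24) + 3*(-⅓)) = -155*(1/12 - 1) = -155*(-11/12) = 1705/12 ≈ 142.08)
S = 27000
(1/(-21941) + b) + S = (1/(-21941) + 1705/12) + 27000 = (-1/21941 + 1705/12) + 27000 = 37409393/263292 + 27000 = 7146293393/263292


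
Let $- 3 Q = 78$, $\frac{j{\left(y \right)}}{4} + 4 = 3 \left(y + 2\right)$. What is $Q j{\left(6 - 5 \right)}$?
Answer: $-520$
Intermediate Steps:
$j{\left(y \right)} = 8 + 12 y$ ($j{\left(y \right)} = -16 + 4 \cdot 3 \left(y + 2\right) = -16 + 4 \cdot 3 \left(2 + y\right) = -16 + 4 \left(6 + 3 y\right) = -16 + \left(24 + 12 y\right) = 8 + 12 y$)
$Q = -26$ ($Q = \left(- \frac{1}{3}\right) 78 = -26$)
$Q j{\left(6 - 5 \right)} = - 26 \left(8 + 12 \left(6 - 5\right)\right) = - 26 \left(8 + 12 \cdot 1\right) = - 26 \left(8 + 12\right) = \left(-26\right) 20 = -520$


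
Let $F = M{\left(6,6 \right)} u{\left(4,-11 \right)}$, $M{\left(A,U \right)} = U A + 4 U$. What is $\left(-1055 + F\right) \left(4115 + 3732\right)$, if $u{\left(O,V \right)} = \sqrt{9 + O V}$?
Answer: $-8278585 + 470820 i \sqrt{35} \approx -8.2786 \cdot 10^{6} + 2.7854 \cdot 10^{6} i$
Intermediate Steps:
$M{\left(A,U \right)} = 4 U + A U$ ($M{\left(A,U \right)} = A U + 4 U = 4 U + A U$)
$F = 60 i \sqrt{35}$ ($F = 6 \left(4 + 6\right) \sqrt{9 + 4 \left(-11\right)} = 6 \cdot 10 \sqrt{9 - 44} = 60 \sqrt{-35} = 60 i \sqrt{35} \approx 354.96 i$)
$\left(-1055 + F\right) \left(4115 + 3732\right) = \left(-1055 + 60 i \sqrt{35}\right) \left(4115 + 3732\right) = \left(-1055 + 60 i \sqrt{35}\right) 7847 = -8278585 + 470820 i \sqrt{35}$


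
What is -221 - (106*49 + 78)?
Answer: -5493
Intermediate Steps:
-221 - (106*49 + 78) = -221 - (5194 + 78) = -221 - 1*5272 = -221 - 5272 = -5493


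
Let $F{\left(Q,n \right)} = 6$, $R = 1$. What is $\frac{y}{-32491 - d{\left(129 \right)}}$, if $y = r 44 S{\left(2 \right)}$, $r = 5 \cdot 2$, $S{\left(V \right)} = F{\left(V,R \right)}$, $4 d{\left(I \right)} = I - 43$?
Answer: $- \frac{352}{4335} \approx -0.0812$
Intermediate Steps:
$d{\left(I \right)} = - \frac{43}{4} + \frac{I}{4}$ ($d{\left(I \right)} = \frac{I - 43}{4} = \frac{-43 + I}{4} = - \frac{43}{4} + \frac{I}{4}$)
$S{\left(V \right)} = 6$
$r = 10$
$y = 2640$ ($y = 10 \cdot 44 \cdot 6 = 440 \cdot 6 = 2640$)
$\frac{y}{-32491 - d{\left(129 \right)}} = \frac{2640}{-32491 - \left(- \frac{43}{4} + \frac{1}{4} \cdot 129\right)} = \frac{2640}{-32491 - \left(- \frac{43}{4} + \frac{129}{4}\right)} = \frac{2640}{-32491 - \frac{43}{2}} = \frac{2640}{- \frac{65025}{2}} = 2640 \left(- \frac{2}{65025}\right) = - \frac{352}{4335}$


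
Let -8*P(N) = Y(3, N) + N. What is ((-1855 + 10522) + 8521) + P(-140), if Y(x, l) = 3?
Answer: 137641/8 ≈ 17205.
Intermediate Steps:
P(N) = -3/8 - N/8 (P(N) = -(3 + N)/8 = -3/8 - N/8)
((-1855 + 10522) + 8521) + P(-140) = ((-1855 + 10522) + 8521) + (-3/8 - ⅛*(-140)) = (8667 + 8521) + (-3/8 + 35/2) = 17188 + 137/8 = 137641/8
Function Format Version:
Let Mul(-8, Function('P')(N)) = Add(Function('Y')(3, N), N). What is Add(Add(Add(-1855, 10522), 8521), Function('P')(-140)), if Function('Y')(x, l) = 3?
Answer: Rational(137641, 8) ≈ 17205.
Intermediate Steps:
Function('P')(N) = Add(Rational(-3, 8), Mul(Rational(-1, 8), N)) (Function('P')(N) = Mul(Rational(-1, 8), Add(3, N)) = Add(Rational(-3, 8), Mul(Rational(-1, 8), N)))
Add(Add(Add(-1855, 10522), 8521), Function('P')(-140)) = Add(Add(Add(-1855, 10522), 8521), Add(Rational(-3, 8), Mul(Rational(-1, 8), -140))) = Add(Add(8667, 8521), Add(Rational(-3, 8), Rational(35, 2))) = Add(17188, Rational(137, 8)) = Rational(137641, 8)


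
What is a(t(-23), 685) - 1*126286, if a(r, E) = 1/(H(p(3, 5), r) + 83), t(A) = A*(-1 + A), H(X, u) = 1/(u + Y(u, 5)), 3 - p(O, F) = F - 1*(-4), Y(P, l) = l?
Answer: -5838453795/46232 ≈ -1.2629e+5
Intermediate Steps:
p(O, F) = -1 - F (p(O, F) = 3 - (F - 1*(-4)) = 3 - (F + 4) = 3 - (4 + F) = 3 + (-4 - F) = -1 - F)
H(X, u) = 1/(5 + u) (H(X, u) = 1/(u + 5) = 1/(5 + u))
a(r, E) = 1/(83 + 1/(5 + r)) (a(r, E) = 1/(1/(5 + r) + 83) = 1/(83 + 1/(5 + r)))
a(t(-23), 685) - 1*126286 = (5 - 23*(-1 - 23))/(416 + 83*(-23*(-1 - 23))) - 1*126286 = (5 - 23*(-24))/(416 + 83*(-23*(-24))) - 126286 = (5 + 552)/(416 + 83*552) - 126286 = 557/(416 + 45816) - 126286 = 557/46232 - 126286 = -5838453795/46232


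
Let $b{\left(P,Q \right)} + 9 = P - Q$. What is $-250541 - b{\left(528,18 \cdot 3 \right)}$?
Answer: $-251006$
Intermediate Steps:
$b{\left(P,Q \right)} = -9 + P - Q$ ($b{\left(P,Q \right)} = -9 + \left(P - Q\right) = -9 + P - Q$)
$-250541 - b{\left(528,18 \cdot 3 \right)} = -250541 - \left(-9 + 528 - 18 \cdot 3\right) = -250541 - \left(-9 + 528 - 54\right) = -250541 - 465 = -251006$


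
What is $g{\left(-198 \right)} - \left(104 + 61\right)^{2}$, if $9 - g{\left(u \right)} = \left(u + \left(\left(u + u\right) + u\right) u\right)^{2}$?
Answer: $-13786074612$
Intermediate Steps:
$g{\left(u \right)} = 9 - \left(u + 3 u^{2}\right)^{2}$ ($g{\left(u \right)} = 9 - \left(u + \left(\left(u + u\right) + u\right) u\right)^{2} = 9 - \left(u + \left(2 u + u\right) u\right)^{2} = 9 - \left(u + 3 u u\right)^{2} = 9 - \left(u + 3 u^{2}\right)^{2}$)
$g{\left(-198 \right)} - \left(104 + 61\right)^{2} = \left(9 - \left(-198\right)^{2} \left(1 + 3 \left(-198\right)\right)^{2}\right) - \left(104 + 61\right)^{2} = \left(9 - 39204 \left(1 - 594\right)^{2}\right) - 165^{2} = \left(9 - 39204 \left(-593\right)^{2}\right) - 27225 = \left(9 - 39204 \cdot 351649\right) - 27225 = \left(9 - 13786047396\right) - 27225 = -13786047387 - 27225 = -13786074612$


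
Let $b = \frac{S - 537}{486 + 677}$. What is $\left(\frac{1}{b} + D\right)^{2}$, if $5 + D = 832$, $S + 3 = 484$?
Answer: $\frac{2038432201}{3136} \approx 6.5001 \cdot 10^{5}$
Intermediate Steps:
$S = 481$ ($S = -3 + 484 = 481$)
$b = - \frac{56}{1163}$ ($b = \frac{481 - 537}{486 + 677} = - \frac{56}{1163} \approx -0.048151$)
$D = 827$ ($D = -5 + 832 = 827$)
$\left(\frac{1}{b} + D\right)^{2} = \left(\frac{1}{- \frac{56}{1163}} + 827\right)^{2} = \left(- \frac{1163}{56} + 827\right)^{2} = \left(\frac{45149}{56}\right)^{2} = \frac{2038432201}{3136}$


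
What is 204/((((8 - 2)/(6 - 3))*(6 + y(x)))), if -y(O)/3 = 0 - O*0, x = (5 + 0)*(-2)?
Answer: 17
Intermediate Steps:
x = -10 (x = 5*(-2) = -10)
y(O) = 0 (y(O) = -3*(0 - O*0) = -3*(0 - 1*0) = -3*(0 + 0) = -3*0 = 0)
204/((((8 - 2)/(6 - 3))*(6 + y(x)))) = 204/((((8 - 2)/(6 - 3))*(6 + 0))) = 204/(((6/3)*6)) = 204/(((6*(⅓))*6)) = 204/((2*6)) = 204/12 = 204*(1/12) = 17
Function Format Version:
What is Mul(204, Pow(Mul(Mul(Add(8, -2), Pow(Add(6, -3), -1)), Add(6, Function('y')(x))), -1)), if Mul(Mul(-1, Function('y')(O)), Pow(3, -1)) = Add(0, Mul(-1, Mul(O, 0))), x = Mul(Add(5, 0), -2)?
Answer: 17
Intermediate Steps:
x = -10 (x = Mul(5, -2) = -10)
Function('y')(O) = 0 (Function('y')(O) = Mul(-3, Add(0, Mul(-1, Mul(O, 0)))) = Mul(-3, Add(0, Mul(-1, 0))) = Mul(-3, Add(0, 0)) = Mul(-3, 0) = 0)
Mul(204, Pow(Mul(Mul(Add(8, -2), Pow(Add(6, -3), -1)), Add(6, Function('y')(x))), -1)) = Mul(204, Pow(Mul(Mul(Add(8, -2), Pow(Add(6, -3), -1)), Add(6, 0)), -1)) = Mul(204, Pow(Mul(Mul(6, Pow(3, -1)), 6), -1)) = Mul(204, Pow(Mul(Mul(6, Rational(1, 3)), 6), -1)) = Mul(204, Pow(Mul(2, 6), -1)) = Mul(204, Pow(12, -1)) = Mul(204, Rational(1, 12)) = 17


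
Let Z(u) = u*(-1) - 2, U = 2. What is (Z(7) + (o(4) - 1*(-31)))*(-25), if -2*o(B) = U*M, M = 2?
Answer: -500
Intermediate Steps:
o(B) = -2
Z(u) = -2 - u (Z(u) = -u - 2 = -2 - u)
(Z(7) + (o(4) - 1*(-31)))*(-25) = ((-2 - 1*7) + (-2 - 1*(-31)))*(-25) = ((-2 - 7) + (-2 + 31))*(-25) = (-9 + 29)*(-25) = 20*(-25) = -500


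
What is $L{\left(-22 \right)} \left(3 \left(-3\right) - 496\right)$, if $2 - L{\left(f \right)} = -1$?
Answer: $-1515$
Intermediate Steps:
$L{\left(f \right)} = 3$ ($L{\left(f \right)} = 2 - -1 = 2 + 1 = 3$)
$L{\left(-22 \right)} \left(3 \left(-3\right) - 496\right) = 3 \left(3 \left(-3\right) - 496\right) = 3 \left(-9 - 496\right) = 3 \left(-505\right) = -1515$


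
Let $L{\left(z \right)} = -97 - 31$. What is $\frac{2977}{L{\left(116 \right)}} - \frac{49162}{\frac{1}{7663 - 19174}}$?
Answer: $\frac{72435681119}{128} \approx 5.659 \cdot 10^{8}$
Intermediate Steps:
$L{\left(z \right)} = -128$
$\frac{2977}{L{\left(116 \right)}} - \frac{49162}{\frac{1}{7663 - 19174}} = \frac{2977}{-128} - \frac{49162}{\frac{1}{7663 - 19174}} = 2977 \left(- \frac{1}{128}\right) - \frac{49162}{\frac{1}{-11511}} = - \frac{2977}{128} - \frac{49162}{- \frac{1}{11511}} = - \frac{2977}{128} - -565903782 = - \frac{2977}{128} + 565903782 = \frac{72435681119}{128}$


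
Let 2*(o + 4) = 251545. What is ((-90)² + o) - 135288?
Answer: -2839/2 ≈ -1419.5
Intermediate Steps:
o = 251537/2 (o = -4 + (½)*251545 = -4 + 251545/2 = 251537/2 ≈ 1.2577e+5)
((-90)² + o) - 135288 = ((-90)² + 251537/2) - 135288 = (8100 + 251537/2) - 135288 = 267737/2 - 135288 = -2839/2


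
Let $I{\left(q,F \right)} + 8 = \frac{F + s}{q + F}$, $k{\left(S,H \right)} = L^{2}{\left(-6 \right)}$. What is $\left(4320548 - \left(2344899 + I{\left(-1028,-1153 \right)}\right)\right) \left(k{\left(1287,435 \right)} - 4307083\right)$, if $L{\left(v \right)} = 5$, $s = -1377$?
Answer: $- \frac{6186235139440482}{727} \approx -8.5093 \cdot 10^{12}$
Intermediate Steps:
$k{\left(S,H \right)} = 25$ ($k{\left(S,H \right)} = 5^{2} = 25$)
$I{\left(q,F \right)} = -8 + \frac{-1377 + F}{F + q}$ ($I{\left(q,F \right)} = -8 + \frac{F - 1377}{q + F} = -8 + \frac{-1377 + F}{F + q}$)
$\left(4320548 - \left(2344899 + I{\left(-1028,-1153 \right)}\right)\right) \left(k{\left(1287,435 \right)} - 4307083\right) = \left(4320548 - \left(2344899 + \frac{-1377 - -8224 - -8071}{-1153 - 1028}\right)\right) \left(25 - 4307083\right) = \left(4320548 - \left(2344899 + \frac{-1377 + 8224 + 8071}{-2181}\right)\right) \left(-4307058\right) = \left(4320548 - \left(2344899 - \frac{14918}{2181}\right)\right) \left(-4307058\right) = \left(4320548 - \frac{5114209801}{2181}\right) \left(-4307058\right) = \frac{4308905387}{2181} \left(-4307058\right) = - \frac{6186235139440482}{727}$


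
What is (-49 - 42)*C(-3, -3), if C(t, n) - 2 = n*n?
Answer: -1001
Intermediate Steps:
C(t, n) = 2 + n² (C(t, n) = 2 + n*n = 2 + n²)
(-49 - 42)*C(-3, -3) = (-49 - 42)*(2 + (-3)²) = -91*(2 + 9) = -91*11 = -1001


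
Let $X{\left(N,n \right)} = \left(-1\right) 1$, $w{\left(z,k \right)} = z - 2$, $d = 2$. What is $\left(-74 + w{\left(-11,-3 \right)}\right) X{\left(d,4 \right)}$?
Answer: $87$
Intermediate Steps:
$w{\left(z,k \right)} = -2 + z$
$X{\left(N,n \right)} = -1$
$\left(-74 + w{\left(-11,-3 \right)}\right) X{\left(d,4 \right)} = \left(-74 - 13\right) \left(-1\right) = \left(-87\right) \left(-1\right) = 87$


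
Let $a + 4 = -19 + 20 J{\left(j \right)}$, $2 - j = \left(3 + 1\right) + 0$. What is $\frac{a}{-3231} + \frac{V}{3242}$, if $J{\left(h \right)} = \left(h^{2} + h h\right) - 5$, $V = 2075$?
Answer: $\frac{6584371}{10474902} \approx 0.62859$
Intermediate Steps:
$j = -2$ ($j = 2 - \left(\left(3 + 1\right) + 0\right) = 2 - \left(4 + 0\right) = 2 - 4 = -2$)
$J{\left(h \right)} = -5 + 2 h^{2}$ ($J{\left(h \right)} = \left(h^{2} + h^{2}\right) - 5 = 2 h^{2} - 5 = -5 + 2 h^{2}$)
$a = 37$ ($a = -4 - \left(19 - 20 \left(-5 + 2 \left(-2\right)^{2}\right)\right) = -4 - \left(19 - 20 \left(-5 + 2 \cdot 4\right)\right) = -4 - \left(19 - 20 \left(-5 + 8\right)\right) = -4 + \left(-19 + 20 \cdot 3\right) = -4 + \left(-19 + 60\right) = -4 + 41 = 37$)
$\frac{a}{-3231} + \frac{V}{3242} = \frac{37}{-3231} + \frac{2075}{3242} = 37 \left(- \frac{1}{3231}\right) + 2075 \cdot \frac{1}{3242} = - \frac{37}{3231} + \frac{2075}{3242} = \frac{6584371}{10474902}$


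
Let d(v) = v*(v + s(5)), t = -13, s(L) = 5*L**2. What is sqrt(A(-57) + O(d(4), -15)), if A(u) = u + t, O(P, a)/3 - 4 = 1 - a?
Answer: I*sqrt(10) ≈ 3.1623*I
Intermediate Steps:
d(v) = v*(125 + v) (d(v) = v*(v + 5*5**2) = v*(v + 5*25) = v*(v + 125) = v*(125 + v))
O(P, a) = 15 - 3*a (O(P, a) = 12 + 3*(1 - a) = 12 + (3 - 3*a) = 15 - 3*a)
A(u) = -13 + u (A(u) = u - 13 = -13 + u)
sqrt(A(-57) + O(d(4), -15)) = sqrt((-13 - 57) + (15 - 3*(-15))) = sqrt(-70 + (15 + 45)) = sqrt(-70 + 60) = sqrt(-10) = I*sqrt(10)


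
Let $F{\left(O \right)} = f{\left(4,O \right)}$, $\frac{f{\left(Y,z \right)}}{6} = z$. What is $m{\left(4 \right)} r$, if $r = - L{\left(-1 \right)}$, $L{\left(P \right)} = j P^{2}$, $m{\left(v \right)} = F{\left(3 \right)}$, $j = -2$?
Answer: $36$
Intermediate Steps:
$f{\left(Y,z \right)} = 6 z$
$F{\left(O \right)} = 6 O$
$m{\left(v \right)} = 18$ ($m{\left(v \right)} = 6 \cdot 3 = 18$)
$L{\left(P \right)} = - 2 P^{2}$
$r = 2$ ($r = - \left(-2\right) \left(-1\right)^{2} = - \left(-2\right) 1 = \left(-1\right) \left(-2\right) = 2$)
$m{\left(4 \right)} r = 18 \cdot 2 = 36$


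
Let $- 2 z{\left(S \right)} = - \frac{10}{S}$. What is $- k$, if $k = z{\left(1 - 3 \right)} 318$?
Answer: $795$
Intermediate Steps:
$z{\left(S \right)} = \frac{5}{S}$ ($z{\left(S \right)} = - \frac{\left(-10\right) \frac{1}{S}}{2} = \frac{5}{S}$)
$k = -795$ ($k = \frac{5}{1 - 3} \cdot 318 = \frac{5}{-2} \cdot 318 = 5 \left(- \frac{1}{2}\right) 318 = \left(- \frac{5}{2}\right) 318 = -795$)
$- k = \left(-1\right) \left(-795\right) = 795$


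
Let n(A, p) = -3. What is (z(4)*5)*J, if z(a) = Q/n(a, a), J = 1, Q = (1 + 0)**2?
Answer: -5/3 ≈ -1.6667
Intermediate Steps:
Q = 1 (Q = 1**2 = 1)
z(a) = -1/3 (z(a) = 1/(-3) = 1*(-1/3) = -1/3)
(z(4)*5)*J = -1/3*5*1 = -5/3*1 = -5/3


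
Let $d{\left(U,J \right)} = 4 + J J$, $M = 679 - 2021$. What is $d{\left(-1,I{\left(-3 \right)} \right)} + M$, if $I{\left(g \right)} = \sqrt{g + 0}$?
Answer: $-1341$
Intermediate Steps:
$M = -1342$
$I{\left(g \right)} = \sqrt{g}$
$d{\left(U,J \right)} = 4 + J^{2}$
$d{\left(-1,I{\left(-3 \right)} \right)} + M = \left(4 + \left(\sqrt{-3}\right)^{2}\right) - 1342 = \left(4 + \left(i \sqrt{3}\right)^{2}\right) - 1342 = \left(4 - 3\right) - 1342 = 1 - 1342 = -1341$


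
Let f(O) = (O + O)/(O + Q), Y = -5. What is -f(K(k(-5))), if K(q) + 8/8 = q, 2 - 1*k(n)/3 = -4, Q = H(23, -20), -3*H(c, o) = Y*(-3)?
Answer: -17/6 ≈ -2.8333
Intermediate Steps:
H(c, o) = -5 (H(c, o) = -(-5)*(-3)/3 = -⅓*15 = -5)
Q = -5
k(n) = 18 (k(n) = 6 - 3*(-4) = 6 + 12 = 18)
K(q) = -1 + q
f(O) = 2*O/(-5 + O) (f(O) = (O + O)/(O - 5) = (2*O)/(-5 + O) = 2*O/(-5 + O))
-f(K(k(-5))) = -2*(-1 + 18)/(-5 + (-1 + 18)) = -2*17/(-5 + 17) = -2*17/12 = -1*17/6 = -17/6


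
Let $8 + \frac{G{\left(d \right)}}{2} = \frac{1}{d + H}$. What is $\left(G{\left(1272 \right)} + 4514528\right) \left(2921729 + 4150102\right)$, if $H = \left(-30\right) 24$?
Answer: $\frac{2937179666212701}{92} \approx 3.1926 \cdot 10^{13}$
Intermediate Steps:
$H = -720$
$G{\left(d \right)} = -16 + \frac{2}{-720 + d}$ ($G{\left(d \right)} = -16 + \frac{2}{d - 720} = -16 + \frac{2}{-720 + d}$)
$\left(G{\left(1272 \right)} + 4514528\right) \left(2921729 + 4150102\right) = \left(\frac{2 \left(5761 - 10176\right)}{-720 + 1272} + 4514528\right) \left(2921729 + 4150102\right) = \left(\frac{2 \left(5761 - 10176\right)}{552} + 4514528\right) 7071831 = \left(2 \cdot \frac{1}{552} \left(-4415\right) + 4514528\right) 7071831 = \left(- \frac{4415}{276} + 4514528\right) 7071831 = \frac{1246005313}{276} \cdot 7071831 = \frac{2937179666212701}{92}$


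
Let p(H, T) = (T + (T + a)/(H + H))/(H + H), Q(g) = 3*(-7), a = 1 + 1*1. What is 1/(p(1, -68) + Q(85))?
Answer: -2/143 ≈ -0.013986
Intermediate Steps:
a = 2 (a = 1 + 1 = 2)
Q(g) = -21
p(H, T) = (T + (2 + T)/(2*H))/(2*H) (p(H, T) = (T + (T + 2)/(H + H))/(H + H) = (T + (2 + T)/((2*H)))/((2*H)) = (T + (2 + T)*(1/(2*H)))*(1/(2*H)) = (T + (2 + T)/(2*H))*(1/(2*H)) = (T + (2 + T)/(2*H))/(2*H))
1/(p(1, -68) + Q(85)) = 1/((¼)*(2 - 68 + 2*1*(-68))/1² - 21) = 1/((¼)*1*(2 - 68 - 136) - 21) = 1/((¼)*1*(-202) - 21) = 1/(-101/2 - 21) = 1/(-143/2) = -2/143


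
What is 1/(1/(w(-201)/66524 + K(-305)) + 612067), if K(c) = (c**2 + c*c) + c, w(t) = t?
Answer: 12356500179/7563005995126517 ≈ 1.6338e-6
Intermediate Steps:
K(c) = c + 2*c**2 (K(c) = (c**2 + c**2) + c = 2*c**2 + c = c + 2*c**2)
1/(1/(w(-201)/66524 + K(-305)) + 612067) = 1/(1/(-201/66524 - 305*(1 + 2*(-305))) + 612067) = 1/(1/(-201*1/66524 - 305*(1 - 610)) + 612067) = 1/(1/(-201/66524 - 305*(-609)) + 612067) = 1/(1/(-201/66524 + 185745) + 612067) = 1/(1/(12356500179/66524) + 612067) = 1/(66524/12356500179 + 612067) = 1/(7563005995126517/12356500179) = 12356500179/7563005995126517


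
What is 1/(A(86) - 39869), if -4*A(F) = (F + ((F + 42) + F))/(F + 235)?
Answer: -107/4266008 ≈ -2.5082e-5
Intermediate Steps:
A(F) = -(42 + 3*F)/(4*(235 + F)) (A(F) = -(F + ((F + 42) + F))/(4*(F + 235)) = -(F + ((42 + F) + F))/(4*(235 + F)) = -(F + (42 + 2*F))/(4*(235 + F)) = -(42 + 3*F)/(4*(235 + F)))
1/(A(86) - 39869) = 1/(3*(-14 - 1*86)/(4*(235 + 86)) - 39869) = 1/((¾)*(-14 - 86)/321 - 39869) = 1/((¾)*(1/321)*(-100) - 39869) = 1/(-25/107 - 39869) = 1/(-4266008/107) = -107/4266008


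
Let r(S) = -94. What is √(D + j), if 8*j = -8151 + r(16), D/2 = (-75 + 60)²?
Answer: I*√9290/4 ≈ 24.096*I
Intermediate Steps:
D = 450 (D = 2*(-75 + 60)² = 2*(-15)² = 2*225 = 450)
j = -8245/8 (j = (-8151 - 94)/8 = (⅛)*(-8245) = -8245/8 ≈ -1030.6)
√(D + j) = √(450 - 8245/8) = √(-4645/8) = I*√9290/4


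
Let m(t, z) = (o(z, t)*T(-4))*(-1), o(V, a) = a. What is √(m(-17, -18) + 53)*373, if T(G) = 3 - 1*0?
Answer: 746*√26 ≈ 3803.9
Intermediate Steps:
T(G) = 3 (T(G) = 3 + 0 = 3)
m(t, z) = -3*t (m(t, z) = (t*3)*(-1) = (3*t)*(-1) = -3*t)
√(m(-17, -18) + 53)*373 = √(-3*(-17) + 53)*373 = √(51 + 53)*373 = √104*373 = (2*√26)*373 = 746*√26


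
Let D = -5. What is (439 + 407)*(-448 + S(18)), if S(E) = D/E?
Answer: -379243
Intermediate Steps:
S(E) = -5/E
(439 + 407)*(-448 + S(18)) = (439 + 407)*(-448 - 5/18) = 846*(-448 - 5*1/18) = 846*(-448 - 5/18) = 846*(-8069/18) = -379243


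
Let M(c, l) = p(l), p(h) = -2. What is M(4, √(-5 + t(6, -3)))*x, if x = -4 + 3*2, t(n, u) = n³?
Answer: -4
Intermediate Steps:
M(c, l) = -2
x = 2 (x = -4 + 6 = 2)
M(4, √(-5 + t(6, -3)))*x = -2*2 = -4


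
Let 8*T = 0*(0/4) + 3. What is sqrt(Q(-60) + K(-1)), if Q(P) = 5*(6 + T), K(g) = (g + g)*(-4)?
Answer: sqrt(638)/4 ≈ 6.3147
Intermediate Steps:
T = 3/8 (T = (0*(0/4) + 3)/8 = (0*(0*(1/4)) + 3)/8 = (0*0 + 3)/8 = (0 + 3)/8 = (1/8)*3 = 3/8 ≈ 0.37500)
K(g) = -8*g (K(g) = (2*g)*(-4) = -8*g)
Q(P) = 255/8 (Q(P) = 5*(6 + 3/8) = 5*(51/8) = 255/8)
sqrt(Q(-60) + K(-1)) = sqrt(255/8 - 8*(-1)) = sqrt(255/8 + 8) = sqrt(319/8) = sqrt(638)/4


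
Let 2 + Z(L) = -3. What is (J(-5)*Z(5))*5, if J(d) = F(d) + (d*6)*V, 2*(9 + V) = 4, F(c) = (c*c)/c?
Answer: -5125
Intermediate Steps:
F(c) = c (F(c) = c**2/c = c)
Z(L) = -5 (Z(L) = -2 - 3 = -5)
V = -7 (V = -9 + (1/2)*4 = -9 + 2 = -7)
J(d) = -41*d (J(d) = d + (d*6)*(-7) = d + (6*d)*(-7) = d - 42*d = -41*d)
(J(-5)*Z(5))*5 = (-41*(-5)*(-5))*5 = (205*(-5))*5 = -1025*5 = -5125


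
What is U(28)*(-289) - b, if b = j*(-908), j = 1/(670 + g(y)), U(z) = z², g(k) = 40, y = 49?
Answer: -80434026/355 ≈ -2.2657e+5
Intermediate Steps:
j = 1/710 (j = 1/(670 + 40) = 1/710 ≈ 0.0014085)
b = -454/355 (b = (1/710)*(-908) = -454/355 ≈ -1.2789)
U(28)*(-289) - b = 28²*(-289) - 1*(-454/355) = 784*(-289) + 454/355 = -226576 + 454/355 = -80434026/355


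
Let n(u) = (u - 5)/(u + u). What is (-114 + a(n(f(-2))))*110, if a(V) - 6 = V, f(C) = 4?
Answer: -47575/4 ≈ -11894.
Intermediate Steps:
n(u) = (-5 + u)/(2*u) (n(u) = (-5 + u)/((2*u)) = (-5 + u)*(1/(2*u)) = (-5 + u)/(2*u))
a(V) = 6 + V
(-114 + a(n(f(-2))))*110 = (-114 + (6 + (½)*(-5 + 4)/4))*110 = (-114 + (6 + (½)*(¼)*(-1)))*110 = (-114 + (6 - ⅛))*110 = (-114 + 47/8)*110 = -865/8*110 = -47575/4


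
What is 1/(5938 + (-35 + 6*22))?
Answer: 1/6035 ≈ 0.00016570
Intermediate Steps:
1/(5938 + (-35 + 6*22)) = 1/(5938 + (-35 + 132)) = 1/(5938 + 97) = 1/6035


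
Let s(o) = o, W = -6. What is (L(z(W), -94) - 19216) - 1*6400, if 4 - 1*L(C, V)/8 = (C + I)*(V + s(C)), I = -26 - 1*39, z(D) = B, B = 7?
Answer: -65952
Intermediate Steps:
z(D) = 7
I = -65 (I = -26 - 39 = -65)
L(C, V) = 32 - 8*(-65 + C)*(C + V) (L(C, V) = 32 - 8*(C - 65)*(V + C) = 32 - 8*(-65 + C)*(C + V))
(L(z(W), -94) - 19216) - 1*6400 = ((32 - 8*7**2 + 520*7 + 520*(-94) - 8*7*(-94)) - 19216) - 1*6400 = ((32 - 8*49 + 3640 - 48880 + 5264) - 19216) - 6400 = ((32 - 392 + 3640 - 48880 + 5264) - 19216) - 6400 = (-40336 - 19216) - 6400 = -59552 - 6400 = -65952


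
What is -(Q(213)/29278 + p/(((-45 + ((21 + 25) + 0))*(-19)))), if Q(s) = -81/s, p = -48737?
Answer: -101311453393/39496022 ≈ -2565.1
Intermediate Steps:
-(Q(213)/29278 + p/(((-45 + ((21 + 25) + 0))*(-19)))) = -(-81/213/29278 - 48737*(-1/(19*(-45 + ((21 + 25) + 0))))) = -(-81*1/213*(1/29278) - 48737*(-1/(19*(-45 + (46 + 0))))) = -(-27/71*1/29278 - 48737*(-1/(19*(-45 + 46)))) = -(-27/2078738 - 48737/(1*(-19))) = -(-27/2078738 - 48737/(-19)) = -(-27/2078738 - 48737*(-1/19)) = -(-27/2078738 + 48737/19) = -1*101311453393/39496022 = -101311453393/39496022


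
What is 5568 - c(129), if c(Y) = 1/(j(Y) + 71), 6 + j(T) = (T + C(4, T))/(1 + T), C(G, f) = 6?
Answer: 9560230/1717 ≈ 5568.0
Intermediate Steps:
j(T) = -6 + (6 + T)/(1 + T) (j(T) = -6 + (T + 6)/(1 + T) = -6 + (6 + T)/(1 + T))
c(Y) = 1/(71 - 5*Y/(1 + Y)) (c(Y) = 1/(-5*Y/(1 + Y) + 71) = 1/(71 - 5*Y/(1 + Y)))
5568 - c(129) = 5568 - (1 + 129)/(71 + 66*129) = 5568 - 130/(71 + 8514) = 5568 - 130/8585 = 5568 - 1*26/1717 = 5568 - 26/1717 = 9560230/1717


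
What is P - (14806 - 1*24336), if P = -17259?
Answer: -7729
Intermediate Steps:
P - (14806 - 1*24336) = -17259 - (14806 - 1*24336) = -17259 - (14806 - 24336) = -17259 - 1*(-9530) = -17259 + 9530 = -7729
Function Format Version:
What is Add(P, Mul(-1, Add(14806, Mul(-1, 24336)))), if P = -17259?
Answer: -7729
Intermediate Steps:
Add(P, Mul(-1, Add(14806, Mul(-1, 24336)))) = Add(-17259, Mul(-1, Add(14806, Mul(-1, 24336)))) = Add(-17259, Mul(-1, Add(14806, -24336))) = Add(-17259, Mul(-1, -9530)) = Add(-17259, 9530) = -7729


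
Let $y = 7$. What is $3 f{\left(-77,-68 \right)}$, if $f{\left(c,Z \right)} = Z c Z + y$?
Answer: $-1068123$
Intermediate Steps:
$f{\left(c,Z \right)} = 7 + c Z^{2}$ ($f{\left(c,Z \right)} = Z c Z + 7 = c Z^{2} + 7 = 7 + c Z^{2}$)
$3 f{\left(-77,-68 \right)} = 3 \left(7 - 77 \left(-68\right)^{2}\right) = 3 \left(7 - 356048\right) = 3 \left(-356041\right) = -1068123$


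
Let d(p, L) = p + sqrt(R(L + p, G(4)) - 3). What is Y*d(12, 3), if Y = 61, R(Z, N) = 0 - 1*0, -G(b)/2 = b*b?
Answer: 732 + 61*I*sqrt(3) ≈ 732.0 + 105.66*I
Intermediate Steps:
G(b) = -2*b**2 (G(b) = -2*b*b = -2*b**2)
R(Z, N) = 0 (R(Z, N) = 0 + 0 = 0)
d(p, L) = p + I*sqrt(3) (d(p, L) = p + sqrt(0 - 3) = p + sqrt(-3) = p + I*sqrt(3))
Y*d(12, 3) = 61*(12 + I*sqrt(3)) = 732 + 61*I*sqrt(3)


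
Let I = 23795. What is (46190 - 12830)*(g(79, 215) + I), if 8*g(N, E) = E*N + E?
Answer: 865525200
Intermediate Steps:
g(N, E) = E/8 + E*N/8 (g(N, E) = (E*N + E)/8 = (E + E*N)/8 = E/8 + E*N/8)
(46190 - 12830)*(g(79, 215) + I) = (46190 - 12830)*((⅛)*215*(1 + 79) + 23795) = 33360*((⅛)*215*80 + 23795) = 33360*(2150 + 23795) = 33360*25945 = 865525200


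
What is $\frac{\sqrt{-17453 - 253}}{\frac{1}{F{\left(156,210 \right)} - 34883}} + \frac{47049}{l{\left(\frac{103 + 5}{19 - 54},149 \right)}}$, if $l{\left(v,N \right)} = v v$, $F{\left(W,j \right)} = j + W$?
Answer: $\frac{19211675}{3888} - 34517 i \sqrt{17706} \approx 4941.3 - 4.593 \cdot 10^{6} i$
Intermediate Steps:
$F{\left(W,j \right)} = W + j$
$l{\left(v,N \right)} = v^{2}$
$\frac{\sqrt{-17453 - 253}}{\frac{1}{F{\left(156,210 \right)} - 34883}} + \frac{47049}{l{\left(\frac{103 + 5}{19 - 54},149 \right)}} = \frac{\sqrt{-17453 - 253}}{\frac{1}{\left(156 + 210\right) - 34883}} + \frac{47049}{\left(\frac{103 + 5}{19 - 54}\right)^{2}} = \frac{\sqrt{-17706}}{\frac{1}{366 - 34883}} + \frac{47049}{\left(\frac{108}{-35}\right)^{2}} = \frac{i \sqrt{17706}}{\frac{1}{-34517}} + \frac{47049}{\left(108 \left(- \frac{1}{35}\right)\right)^{2}} = \frac{i \sqrt{17706}}{- \frac{1}{34517}} + \frac{47049}{\left(- \frac{108}{35}\right)^{2}} = i \sqrt{17706} \left(-34517\right) + \frac{47049}{\frac{11664}{1225}} = - 34517 i \sqrt{17706} + 47049 \cdot \frac{1225}{11664} = - 34517 i \sqrt{17706} + \frac{19211675}{3888} = \frac{19211675}{3888} - 34517 i \sqrt{17706}$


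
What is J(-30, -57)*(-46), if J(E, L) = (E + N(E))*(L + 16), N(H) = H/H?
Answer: -54694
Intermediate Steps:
N(H) = 1
J(E, L) = (1 + E)*(16 + L) (J(E, L) = (E + 1)*(L + 16) = (1 + E)*(16 + L))
J(-30, -57)*(-46) = (16 - 57 + 16*(-30) - 30*(-57))*(-46) = (16 - 57 - 480 + 1710)*(-46) = 1189*(-46) = -54694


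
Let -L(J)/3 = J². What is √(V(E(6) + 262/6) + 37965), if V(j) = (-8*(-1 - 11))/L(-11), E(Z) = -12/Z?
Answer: √4593733/11 ≈ 194.85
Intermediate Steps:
L(J) = -3*J²
V(j) = -32/121 (V(j) = (-8*(-1 - 11))/((-3*(-11)²)) = (-8*(-12))/((-3*121)) = 96/(-363) = 96*(-1/363) = -32/121)
√(V(E(6) + 262/6) + 37965) = √(-32/121 + 37965) = √(4593733/121) = √4593733/11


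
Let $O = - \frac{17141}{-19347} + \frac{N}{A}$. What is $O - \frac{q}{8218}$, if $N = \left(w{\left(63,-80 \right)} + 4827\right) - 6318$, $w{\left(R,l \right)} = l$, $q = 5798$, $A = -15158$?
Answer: $\frac{342337324661}{1205012843034} \approx 0.28409$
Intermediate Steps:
$N = -1571$ ($N = \left(-80 + 4827\right) - 6318 = 4747 - 6318 = -1571$)
$O = \frac{290217415}{293261826}$ ($O = - \frac{17141}{-19347} - \frac{1571}{-15158} = \left(-17141\right) \left(- \frac{1}{19347}\right) - - \frac{1571}{15158} = \frac{17141}{19347} + \frac{1571}{15158} = \frac{290217415}{293261826} \approx 0.98962$)
$O - \frac{q}{8218} = \frac{290217415}{293261826} - \frac{5798}{8218} = \frac{290217415}{293261826} - 5798 \cdot \frac{1}{8218} = \frac{290217415}{293261826} - \frac{2899}{4109} = \frac{342337324661}{1205012843034}$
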